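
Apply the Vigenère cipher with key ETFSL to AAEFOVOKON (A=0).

Repeat the key across the message: ETFSLETFSL
A(0)+E(4): 4 → E
A(0)+T(19): 19 → T
E(4)+F(5): 9 → J
F(5)+S(18): 23 → X
O(14)+L(11): 25 → Z
V(21)+E(4): 25 → Z
O(14)+T(19): 33≡7 → H
K(10)+F(5): 15 → P
O(14)+S(18): 32≡6 → G
N(13)+L(11): 24 → Y

ETJXZZHPGY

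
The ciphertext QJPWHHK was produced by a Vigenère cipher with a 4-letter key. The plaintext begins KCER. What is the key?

GHLF

Subtract each crib letter from the matching ciphertext letter (mod 26):
Q(16)−K(10)=6 → G
J(9)−C(2)=7 → H
P(15)−E(4)=11 → L
W(22)−R(17)=5 → F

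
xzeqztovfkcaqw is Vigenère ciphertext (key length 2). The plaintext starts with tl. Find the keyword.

eo

Subtract each crib letter from the matching ciphertext letter (mod 26):
x(23)−t(19)=4 → e
z(25)−l(11)=14 → o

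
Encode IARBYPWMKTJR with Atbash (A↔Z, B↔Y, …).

RZIYBKDNPGQI

I(8) → R(17)
A(0) → Z(25)
R(17) → I(8)
B(1) → Y(24)
Y(24) → B(1)
P(15) → K(10)
W(22) → D(3)
M(12) → N(13)
K(10) → P(15)
T(19) → G(6)
J(9) → Q(16)
R(17) → I(8)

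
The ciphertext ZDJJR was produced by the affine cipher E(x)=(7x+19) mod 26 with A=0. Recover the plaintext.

The inverse of 7 mod 26 is 15, since 7·15=105≡1. Apply D(y)=15·(y−19) mod 26:
Z(25): 15·(25−19)=90≡12 → M
D(3): 15·(3−19)=-240≡20 → U
J(9): 15·(9−19)=-150≡6 → G
J(9): 15·(9−19)=-150≡6 → G
R(17): 15·(17−19)=-30≡22 → W

MUGGW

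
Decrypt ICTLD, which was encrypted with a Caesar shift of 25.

I(8): 8−25=-17≡9 → J
C(2): 2−25=-23≡3 → D
T(19): 19−25=-6≡20 → U
L(11): 11−25=-14≡12 → M
D(3): 3−25=-22≡4 → E

JDUME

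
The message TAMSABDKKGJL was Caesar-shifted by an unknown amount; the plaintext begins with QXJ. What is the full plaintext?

QXJPXYAHHDGI

From the crib: T(19)−Q(16)=3, so the shift is 3.
Subtract 3 from each ciphertext letter:
T(19): 19−3=16 → Q
A(0): 0−3=-3≡23 → X
M(12): 12−3=9 → J
S(18): 18−3=15 → P
A(0): 0−3=-3≡23 → X
B(1): 1−3=-2≡24 → Y
D(3): 3−3=0 → A
K(10): 10−3=7 → H
K(10): 10−3=7 → H
G(6): 6−3=3 → D
J(9): 9−3=6 → G
L(11): 11−3=8 → I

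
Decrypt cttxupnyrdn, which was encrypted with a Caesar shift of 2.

c(2): 2−2=0 → a
t(19): 19−2=17 → r
t(19): 19−2=17 → r
x(23): 23−2=21 → v
u(20): 20−2=18 → s
p(15): 15−2=13 → n
n(13): 13−2=11 → l
y(24): 24−2=22 → w
r(17): 17−2=15 → p
d(3): 3−2=1 → b
n(13): 13−2=11 → l

arrvsnlwpbl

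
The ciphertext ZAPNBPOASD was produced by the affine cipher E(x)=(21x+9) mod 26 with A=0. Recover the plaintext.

The inverse of 21 mod 26 is 5, since 21·5=105≡1. Apply D(y)=5·(y−9) mod 26:
Z(25): 5·(25−9)=80≡2 → C
A(0): 5·(0−9)=-45≡7 → H
P(15): 5·(15−9)=30≡4 → E
N(13): 5·(13−9)=20 → U
B(1): 5·(1−9)=-40≡12 → M
P(15): 5·(15−9)=30≡4 → E
O(14): 5·(14−9)=25 → Z
A(0): 5·(0−9)=-45≡7 → H
S(18): 5·(18−9)=45≡19 → T
D(3): 5·(3−9)=-30≡22 → W

CHEUMEZHTW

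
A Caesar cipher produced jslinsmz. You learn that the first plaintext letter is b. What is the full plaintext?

bkdafker

From the crib: j(9)−b(1)=8, so the shift is 8.
Subtract 8 from each ciphertext letter:
j(9): 9−8=1 → b
s(18): 18−8=10 → k
l(11): 11−8=3 → d
i(8): 8−8=0 → a
n(13): 13−8=5 → f
s(18): 18−8=10 → k
m(12): 12−8=4 → e
z(25): 25−8=17 → r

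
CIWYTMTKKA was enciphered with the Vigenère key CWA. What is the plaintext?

AMWWXMROKY

Repeat the key across the ciphertext: CWACWACWAC
C(2)−C(2): 0 → A
I(8)−W(22): -14≡12 → M
W(22)−A(0): 22 → W
Y(24)−C(2): 22 → W
T(19)−W(22): -3≡23 → X
M(12)−A(0): 12 → M
T(19)−C(2): 17 → R
K(10)−W(22): -12≡14 → O
K(10)−A(0): 10 → K
A(0)−C(2): -2≡24 → Y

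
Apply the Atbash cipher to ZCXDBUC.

AXCWYFX

Z(25) → A(0)
C(2) → X(23)
X(23) → C(2)
D(3) → W(22)
B(1) → Y(24)
U(20) → F(5)
C(2) → X(23)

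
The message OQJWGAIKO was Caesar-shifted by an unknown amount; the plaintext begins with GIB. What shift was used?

8

From the crib: O(14)−G(6)=8, so the shift is 8.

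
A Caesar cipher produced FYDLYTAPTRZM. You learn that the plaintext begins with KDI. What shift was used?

21

From the crib: F(5)−K(10)=-5≡21, so the shift is 21.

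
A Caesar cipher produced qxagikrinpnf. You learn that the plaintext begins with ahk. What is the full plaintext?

ahkqsubsxzxp

From the crib: q(16)−a(0)=16, so the shift is 16.
Subtract 16 from each ciphertext letter:
q(16): 16−16=0 → a
x(23): 23−16=7 → h
a(0): 0−16=-16≡10 → k
g(6): 6−16=-10≡16 → q
i(8): 8−16=-8≡18 → s
k(10): 10−16=-6≡20 → u
r(17): 17−16=1 → b
i(8): 8−16=-8≡18 → s
n(13): 13−16=-3≡23 → x
p(15): 15−16=-1≡25 → z
n(13): 13−16=-3≡23 → x
f(5): 5−16=-11≡15 → p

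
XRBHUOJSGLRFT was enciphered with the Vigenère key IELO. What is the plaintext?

PNQTMKYEYHGRL

Repeat the key across the ciphertext: IELOIELOIELOI
X(23)−I(8): 15 → P
R(17)−E(4): 13 → N
B(1)−L(11): -10≡16 → Q
H(7)−O(14): -7≡19 → T
U(20)−I(8): 12 → M
O(14)−E(4): 10 → K
J(9)−L(11): -2≡24 → Y
S(18)−O(14): 4 → E
G(6)−I(8): -2≡24 → Y
L(11)−E(4): 7 → H
R(17)−L(11): 6 → G
F(5)−O(14): -9≡17 → R
T(19)−I(8): 11 → L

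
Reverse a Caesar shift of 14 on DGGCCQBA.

PSSOOCNM

D(3): 3−14=-11≡15 → P
G(6): 6−14=-8≡18 → S
G(6): 6−14=-8≡18 → S
C(2): 2−14=-12≡14 → O
C(2): 2−14=-12≡14 → O
Q(16): 16−14=2 → C
B(1): 1−14=-13≡13 → N
A(0): 0−14=-14≡12 → M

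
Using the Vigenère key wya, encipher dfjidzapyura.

zdjebzwnyqpa

Repeat the key across the message: wyawyawyawya
d(3)+w(22): 25 → z
f(5)+y(24): 29≡3 → d
j(9)+a(0): 9 → j
i(8)+w(22): 30≡4 → e
d(3)+y(24): 27≡1 → b
z(25)+a(0): 25 → z
a(0)+w(22): 22 → w
p(15)+y(24): 39≡13 → n
y(24)+a(0): 24 → y
u(20)+w(22): 42≡16 → q
r(17)+y(24): 41≡15 → p
a(0)+a(0): 0 → a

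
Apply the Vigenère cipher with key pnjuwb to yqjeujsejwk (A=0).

Repeat the key across the message: pnjuwbpnjuw
y(24)+p(15): 39≡13 → n
q(16)+n(13): 29≡3 → d
j(9)+j(9): 18 → s
e(4)+u(20): 24 → y
u(20)+w(22): 42≡16 → q
j(9)+b(1): 10 → k
s(18)+p(15): 33≡7 → h
e(4)+n(13): 17 → r
j(9)+j(9): 18 → s
w(22)+u(20): 42≡16 → q
k(10)+w(22): 32≡6 → g

ndsyqkhrsqg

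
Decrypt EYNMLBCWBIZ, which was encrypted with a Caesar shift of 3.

E(4): 4−3=1 → B
Y(24): 24−3=21 → V
N(13): 13−3=10 → K
M(12): 12−3=9 → J
L(11): 11−3=8 → I
B(1): 1−3=-2≡24 → Y
C(2): 2−3=-1≡25 → Z
W(22): 22−3=19 → T
B(1): 1−3=-2≡24 → Y
I(8): 8−3=5 → F
Z(25): 25−3=22 → W

BVKJIYZTYFW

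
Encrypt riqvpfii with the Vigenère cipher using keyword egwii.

Repeat the key across the message: egwiiegw
r(17)+e(4): 21 → v
i(8)+g(6): 14 → o
q(16)+w(22): 38≡12 → m
v(21)+i(8): 29≡3 → d
p(15)+i(8): 23 → x
f(5)+e(4): 9 → j
i(8)+g(6): 14 → o
i(8)+w(22): 30≡4 → e

vomdxjoe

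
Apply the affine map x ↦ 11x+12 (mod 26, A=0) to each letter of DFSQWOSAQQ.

TPCGUKCMGG

D(3): 11·3+12=45≡19 → T
F(5): 11·5+12=67≡15 → P
S(18): 11·18+12=210≡2 → C
Q(16): 11·16+12=188≡6 → G
W(22): 11·22+12=254≡20 → U
O(14): 11·14+12=166≡10 → K
S(18): 11·18+12=210≡2 → C
A(0): 11·0+12=12 → M
Q(16): 11·16+12=188≡6 → G
Q(16): 11·16+12=188≡6 → G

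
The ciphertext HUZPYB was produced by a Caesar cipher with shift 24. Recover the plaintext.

H(7): 7−24=-17≡9 → J
U(20): 20−24=-4≡22 → W
Z(25): 25−24=1 → B
P(15): 15−24=-9≡17 → R
Y(24): 24−24=0 → A
B(1): 1−24=-23≡3 → D

JWBRAD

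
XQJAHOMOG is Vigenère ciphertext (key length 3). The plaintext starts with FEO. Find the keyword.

Subtract each crib letter from the matching ciphertext letter (mod 26):
X(23)−F(5)=18 → S
Q(16)−E(4)=12 → M
J(9)−O(14)=-5≡21 → V

SMV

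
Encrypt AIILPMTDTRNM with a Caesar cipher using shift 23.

A(0): 0+23=23 → X
I(8): 8+23=31≡5 → F
I(8): 8+23=31≡5 → F
L(11): 11+23=34≡8 → I
P(15): 15+23=38≡12 → M
M(12): 12+23=35≡9 → J
T(19): 19+23=42≡16 → Q
D(3): 3+23=26≡0 → A
T(19): 19+23=42≡16 → Q
R(17): 17+23=40≡14 → O
N(13): 13+23=36≡10 → K
M(12): 12+23=35≡9 → J

XFFIMJQAQOKJ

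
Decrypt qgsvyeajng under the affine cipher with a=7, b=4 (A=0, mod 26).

The inverse of 7 mod 26 is 15, since 7·15=105≡1. Apply D(y)=15·(y−4) mod 26:
q(16): 15·(16−4)=180≡24 → y
g(6): 15·(6−4)=30≡4 → e
s(18): 15·(18−4)=210≡2 → c
v(21): 15·(21−4)=255≡21 → v
y(24): 15·(24−4)=300≡14 → o
e(4): 15·(4−4)=0 → a
a(0): 15·(0−4)=-60≡18 → s
j(9): 15·(9−4)=75≡23 → x
n(13): 15·(13−4)=135≡5 → f
g(6): 15·(6−4)=30≡4 → e

yecvoasxfe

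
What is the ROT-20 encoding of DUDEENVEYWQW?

D(3): 3+20=23 → X
U(20): 20+20=40≡14 → O
D(3): 3+20=23 → X
E(4): 4+20=24 → Y
E(4): 4+20=24 → Y
N(13): 13+20=33≡7 → H
V(21): 21+20=41≡15 → P
E(4): 4+20=24 → Y
Y(24): 24+20=44≡18 → S
W(22): 22+20=42≡16 → Q
Q(16): 16+20=36≡10 → K
W(22): 22+20=42≡16 → Q

XOXYYHPYSQKQ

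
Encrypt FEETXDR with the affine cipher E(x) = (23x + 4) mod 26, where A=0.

PSSZNVF

F(5): 23·5+4=119≡15 → P
E(4): 23·4+4=96≡18 → S
E(4): 23·4+4=96≡18 → S
T(19): 23·19+4=441≡25 → Z
X(23): 23·23+4=533≡13 → N
D(3): 23·3+4=73≡21 → V
R(17): 23·17+4=395≡5 → F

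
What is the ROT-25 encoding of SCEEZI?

S(18): 18+25=43≡17 → R
C(2): 2+25=27≡1 → B
E(4): 4+25=29≡3 → D
E(4): 4+25=29≡3 → D
Z(25): 25+25=50≡24 → Y
I(8): 8+25=33≡7 → H

RBDDYH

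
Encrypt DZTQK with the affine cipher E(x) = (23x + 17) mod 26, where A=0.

D(3): 23·3+17=86≡8 → I
Z(25): 23·25+17=592≡20 → U
T(19): 23·19+17=454≡12 → M
Q(16): 23·16+17=385≡21 → V
K(10): 23·10+17=247≡13 → N

IUMVN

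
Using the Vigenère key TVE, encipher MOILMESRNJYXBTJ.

FJMEHILMRCTBUON

Repeat the key across the message: TVETVETVETVETVE
M(12)+T(19): 31≡5 → F
O(14)+V(21): 35≡9 → J
I(8)+E(4): 12 → M
L(11)+T(19): 30≡4 → E
M(12)+V(21): 33≡7 → H
E(4)+E(4): 8 → I
S(18)+T(19): 37≡11 → L
R(17)+V(21): 38≡12 → M
N(13)+E(4): 17 → R
J(9)+T(19): 28≡2 → C
Y(24)+V(21): 45≡19 → T
X(23)+E(4): 27≡1 → B
B(1)+T(19): 20 → U
T(19)+V(21): 40≡14 → O
J(9)+E(4): 13 → N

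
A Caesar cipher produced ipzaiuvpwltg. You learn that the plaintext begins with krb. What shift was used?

24

From the crib: i(8)−k(10)=-2≡24, so the shift is 24.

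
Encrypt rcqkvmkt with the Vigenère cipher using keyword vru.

Repeat the key across the message: vruvruvr
r(17)+v(21): 38≡12 → m
c(2)+r(17): 19 → t
q(16)+u(20): 36≡10 → k
k(10)+v(21): 31≡5 → f
v(21)+r(17): 38≡12 → m
m(12)+u(20): 32≡6 → g
k(10)+v(21): 31≡5 → f
t(19)+r(17): 36≡10 → k

mtkfmgfk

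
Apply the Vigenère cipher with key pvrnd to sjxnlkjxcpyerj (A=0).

heoaozeopsnziw

Repeat the key across the message: pvrndpvrndpvrn
s(18)+p(15): 33≡7 → h
j(9)+v(21): 30≡4 → e
x(23)+r(17): 40≡14 → o
n(13)+n(13): 26≡0 → a
l(11)+d(3): 14 → o
k(10)+p(15): 25 → z
j(9)+v(21): 30≡4 → e
x(23)+r(17): 40≡14 → o
c(2)+n(13): 15 → p
p(15)+d(3): 18 → s
y(24)+p(15): 39≡13 → n
e(4)+v(21): 25 → z
r(17)+r(17): 34≡8 → i
j(9)+n(13): 22 → w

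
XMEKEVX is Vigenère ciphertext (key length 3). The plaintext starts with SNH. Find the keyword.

Subtract each crib letter from the matching ciphertext letter (mod 26):
X(23)−S(18)=5 → F
M(12)−N(13)=-1≡25 → Z
E(4)−H(7)=-3≡23 → X

FZX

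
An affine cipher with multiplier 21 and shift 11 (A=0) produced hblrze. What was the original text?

The inverse of 21 mod 26 is 5, since 21·5=105≡1. Apply D(y)=5·(y−11) mod 26:
h(7): 5·(7−11)=-20≡6 → g
b(1): 5·(1−11)=-50≡2 → c
l(11): 5·(11−11)=0 → a
r(17): 5·(17−11)=30≡4 → e
z(25): 5·(25−11)=70≡18 → s
e(4): 5·(4−11)=-35≡17 → r

gcaesr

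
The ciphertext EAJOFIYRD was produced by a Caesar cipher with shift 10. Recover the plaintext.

UQZEVYOHT

E(4): 4−10=-6≡20 → U
A(0): 0−10=-10≡16 → Q
J(9): 9−10=-1≡25 → Z
O(14): 14−10=4 → E
F(5): 5−10=-5≡21 → V
I(8): 8−10=-2≡24 → Y
Y(24): 24−10=14 → O
R(17): 17−10=7 → H
D(3): 3−10=-7≡19 → T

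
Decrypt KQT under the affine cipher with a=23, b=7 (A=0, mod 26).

The inverse of 23 mod 26 is 17, since 23·17=391≡1. Apply D(y)=17·(y−7) mod 26:
K(10): 17·(10−7)=51≡25 → Z
Q(16): 17·(16−7)=153≡23 → X
T(19): 17·(19−7)=204≡22 → W

ZXW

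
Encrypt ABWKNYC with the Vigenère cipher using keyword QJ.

Repeat the key across the message: QJQJQJQ
A(0)+Q(16): 16 → Q
B(1)+J(9): 10 → K
W(22)+Q(16): 38≡12 → M
K(10)+J(9): 19 → T
N(13)+Q(16): 29≡3 → D
Y(24)+J(9): 33≡7 → H
C(2)+Q(16): 18 → S

QKMTDHS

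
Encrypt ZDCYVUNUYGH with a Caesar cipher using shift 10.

Z(25): 25+10=35≡9 → J
D(3): 3+10=13 → N
C(2): 2+10=12 → M
Y(24): 24+10=34≡8 → I
V(21): 21+10=31≡5 → F
U(20): 20+10=30≡4 → E
N(13): 13+10=23 → X
U(20): 20+10=30≡4 → E
Y(24): 24+10=34≡8 → I
G(6): 6+10=16 → Q
H(7): 7+10=17 → R

JNMIFEXEIQR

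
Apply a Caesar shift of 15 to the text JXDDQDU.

YMSSFSJ

J(9): 9+15=24 → Y
X(23): 23+15=38≡12 → M
D(3): 3+15=18 → S
D(3): 3+15=18 → S
Q(16): 16+15=31≡5 → F
D(3): 3+15=18 → S
U(20): 20+15=35≡9 → J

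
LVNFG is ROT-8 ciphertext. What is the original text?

DNFXY

L(11): 11−8=3 → D
V(21): 21−8=13 → N
N(13): 13−8=5 → F
F(5): 5−8=-3≡23 → X
G(6): 6−8=-2≡24 → Y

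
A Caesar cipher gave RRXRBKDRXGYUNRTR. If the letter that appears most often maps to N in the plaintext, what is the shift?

The most frequent ciphertext letter is R (appears 6 times).
R is position 17; N is position 13.
Shift = 4.

4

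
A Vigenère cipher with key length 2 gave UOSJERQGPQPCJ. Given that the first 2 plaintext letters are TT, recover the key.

BV

Subtract each crib letter from the matching ciphertext letter (mod 26):
U(20)−T(19)=1 → B
O(14)−T(19)=-5≡21 → V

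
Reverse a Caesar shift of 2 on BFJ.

B(1): 1−2=-1≡25 → Z
F(5): 5−2=3 → D
J(9): 9−2=7 → H

ZDH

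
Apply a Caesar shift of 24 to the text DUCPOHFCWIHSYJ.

BSANMFDAUGFQWH

D(3): 3+24=27≡1 → B
U(20): 20+24=44≡18 → S
C(2): 2+24=26≡0 → A
P(15): 15+24=39≡13 → N
O(14): 14+24=38≡12 → M
H(7): 7+24=31≡5 → F
F(5): 5+24=29≡3 → D
C(2): 2+24=26≡0 → A
W(22): 22+24=46≡20 → U
I(8): 8+24=32≡6 → G
H(7): 7+24=31≡5 → F
S(18): 18+24=42≡16 → Q
Y(24): 24+24=48≡22 → W
J(9): 9+24=33≡7 → H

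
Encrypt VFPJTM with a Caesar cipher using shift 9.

EOYSCV

V(21): 21+9=30≡4 → E
F(5): 5+9=14 → O
P(15): 15+9=24 → Y
J(9): 9+9=18 → S
T(19): 19+9=28≡2 → C
M(12): 12+9=21 → V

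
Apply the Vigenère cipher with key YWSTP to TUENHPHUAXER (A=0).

Repeat the key across the message: YWSTPYWSTPYW
T(19)+Y(24): 43≡17 → R
U(20)+W(22): 42≡16 → Q
E(4)+S(18): 22 → W
N(13)+T(19): 32≡6 → G
H(7)+P(15): 22 → W
P(15)+Y(24): 39≡13 → N
H(7)+W(22): 29≡3 → D
U(20)+S(18): 38≡12 → M
A(0)+T(19): 19 → T
X(23)+P(15): 38≡12 → M
E(4)+Y(24): 28≡2 → C
R(17)+W(22): 39≡13 → N

RQWGWNDMTMCN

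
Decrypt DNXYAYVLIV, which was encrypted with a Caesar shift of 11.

D(3): 3−11=-8≡18 → S
N(13): 13−11=2 → C
X(23): 23−11=12 → M
Y(24): 24−11=13 → N
A(0): 0−11=-11≡15 → P
Y(24): 24−11=13 → N
V(21): 21−11=10 → K
L(11): 11−11=0 → A
I(8): 8−11=-3≡23 → X
V(21): 21−11=10 → K

SCMNPNKAXK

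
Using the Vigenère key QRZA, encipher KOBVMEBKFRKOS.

AFAVCVAKVIJOI

Repeat the key across the message: QRZAQRZAQRZAQ
K(10)+Q(16): 26≡0 → A
O(14)+R(17): 31≡5 → F
B(1)+Z(25): 26≡0 → A
V(21)+A(0): 21 → V
M(12)+Q(16): 28≡2 → C
E(4)+R(17): 21 → V
B(1)+Z(25): 26≡0 → A
K(10)+A(0): 10 → K
F(5)+Q(16): 21 → V
R(17)+R(17): 34≡8 → I
K(10)+Z(25): 35≡9 → J
O(14)+A(0): 14 → O
S(18)+Q(16): 34≡8 → I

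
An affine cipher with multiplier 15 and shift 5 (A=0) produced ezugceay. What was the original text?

The inverse of 15 mod 26 is 7, since 15·7=105≡1. Apply D(y)=7·(y−5) mod 26:
e(4): 7·(4−5)=-7≡19 → t
z(25): 7·(25−5)=140≡10 → k
u(20): 7·(20−5)=105≡1 → b
g(6): 7·(6−5)=7 → h
c(2): 7·(2−5)=-21≡5 → f
e(4): 7·(4−5)=-7≡19 → t
a(0): 7·(0−5)=-35≡17 → r
y(24): 7·(24−5)=133≡3 → d

tkbhftrd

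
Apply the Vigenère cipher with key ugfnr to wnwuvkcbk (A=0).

Repeat the key across the message: ugfnrugfn
w(22)+u(20): 42≡16 → q
n(13)+g(6): 19 → t
w(22)+f(5): 27≡1 → b
u(20)+n(13): 33≡7 → h
v(21)+r(17): 38≡12 → m
k(10)+u(20): 30≡4 → e
c(2)+g(6): 8 → i
b(1)+f(5): 6 → g
k(10)+n(13): 23 → x

qtbhmeigx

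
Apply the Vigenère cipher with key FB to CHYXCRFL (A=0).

HIDYHSKM

Repeat the key across the message: FBFBFBFB
C(2)+F(5): 7 → H
H(7)+B(1): 8 → I
Y(24)+F(5): 29≡3 → D
X(23)+B(1): 24 → Y
C(2)+F(5): 7 → H
R(17)+B(1): 18 → S
F(5)+F(5): 10 → K
L(11)+B(1): 12 → M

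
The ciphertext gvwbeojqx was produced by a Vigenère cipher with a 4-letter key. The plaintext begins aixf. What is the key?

gnzw

Subtract each crib letter from the matching ciphertext letter (mod 26):
g(6)−a(0)=6 → g
v(21)−i(8)=13 → n
w(22)−x(23)=-1≡25 → z
b(1)−f(5)=-4≡22 → w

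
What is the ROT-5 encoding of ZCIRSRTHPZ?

EHNWXWYMUE

Z(25): 25+5=30≡4 → E
C(2): 2+5=7 → H
I(8): 8+5=13 → N
R(17): 17+5=22 → W
S(18): 18+5=23 → X
R(17): 17+5=22 → W
T(19): 19+5=24 → Y
H(7): 7+5=12 → M
P(15): 15+5=20 → U
Z(25): 25+5=30≡4 → E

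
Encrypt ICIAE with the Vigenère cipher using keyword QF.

YHYFU

Repeat the key across the message: QFQFQ
I(8)+Q(16): 24 → Y
C(2)+F(5): 7 → H
I(8)+Q(16): 24 → Y
A(0)+F(5): 5 → F
E(4)+Q(16): 20 → U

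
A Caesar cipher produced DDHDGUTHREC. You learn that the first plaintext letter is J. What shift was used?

20

From the crib: D(3)−J(9)=-6≡20, so the shift is 20.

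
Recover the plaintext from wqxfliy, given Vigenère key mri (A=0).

Repeat the key across the ciphertext: mrimrim
w(22)−m(12): 10 → k
q(16)−r(17): -1≡25 → z
x(23)−i(8): 15 → p
f(5)−m(12): -7≡19 → t
l(11)−r(17): -6≡20 → u
i(8)−i(8): 0 → a
y(24)−m(12): 12 → m

kzptuam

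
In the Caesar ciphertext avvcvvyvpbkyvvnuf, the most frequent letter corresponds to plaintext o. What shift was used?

The most frequent ciphertext letter is v (appears 7 times).
v is position 21; o is position 14.
Shift = 7.

7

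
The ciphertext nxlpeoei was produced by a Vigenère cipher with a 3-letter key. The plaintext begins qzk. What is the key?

xyb

Subtract each crib letter from the matching ciphertext letter (mod 26):
n(13)−q(16)=-3≡23 → x
x(23)−z(25)=-2≡24 → y
l(11)−k(10)=1 → b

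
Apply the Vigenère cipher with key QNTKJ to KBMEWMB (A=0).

Repeat the key across the message: QNTKJQN
K(10)+Q(16): 26≡0 → A
B(1)+N(13): 14 → O
M(12)+T(19): 31≡5 → F
E(4)+K(10): 14 → O
W(22)+J(9): 31≡5 → F
M(12)+Q(16): 28≡2 → C
B(1)+N(13): 14 → O

AOFOFCO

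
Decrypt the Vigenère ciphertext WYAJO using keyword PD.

Repeat the key across the ciphertext: PDPDP
W(22)−P(15): 7 → H
Y(24)−D(3): 21 → V
A(0)−P(15): -15≡11 → L
J(9)−D(3): 6 → G
O(14)−P(15): -1≡25 → Z

HVLGZ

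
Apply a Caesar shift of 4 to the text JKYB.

NOCF

J(9): 9+4=13 → N
K(10): 10+4=14 → O
Y(24): 24+4=28≡2 → C
B(1): 1+4=5 → F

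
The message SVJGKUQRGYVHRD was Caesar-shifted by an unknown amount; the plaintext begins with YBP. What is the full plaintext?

YBPMQAWXMEBNXJ

From the crib: S(18)−Y(24)=-6≡20, so the shift is 20.
Subtract 20 from each ciphertext letter:
S(18): 18−20=-2≡24 → Y
V(21): 21−20=1 → B
J(9): 9−20=-11≡15 → P
G(6): 6−20=-14≡12 → M
K(10): 10−20=-10≡16 → Q
U(20): 20−20=0 → A
Q(16): 16−20=-4≡22 → W
R(17): 17−20=-3≡23 → X
G(6): 6−20=-14≡12 → M
Y(24): 24−20=4 → E
V(21): 21−20=1 → B
H(7): 7−20=-13≡13 → N
R(17): 17−20=-3≡23 → X
D(3): 3−20=-17≡9 → J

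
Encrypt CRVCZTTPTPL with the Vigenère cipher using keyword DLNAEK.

Repeat the key across the message: DLNAEKDLNAE
C(2)+D(3): 5 → F
R(17)+L(11): 28≡2 → C
V(21)+N(13): 34≡8 → I
C(2)+A(0): 2 → C
Z(25)+E(4): 29≡3 → D
T(19)+K(10): 29≡3 → D
T(19)+D(3): 22 → W
P(15)+L(11): 26≡0 → A
T(19)+N(13): 32≡6 → G
P(15)+A(0): 15 → P
L(11)+E(4): 15 → P

FCICDDWAGPP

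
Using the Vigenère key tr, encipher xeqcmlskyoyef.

qvjtfclbrfrvy

Repeat the key across the message: trtrtrtrtrtrt
x(23)+t(19): 42≡16 → q
e(4)+r(17): 21 → v
q(16)+t(19): 35≡9 → j
c(2)+r(17): 19 → t
m(12)+t(19): 31≡5 → f
l(11)+r(17): 28≡2 → c
s(18)+t(19): 37≡11 → l
k(10)+r(17): 27≡1 → b
y(24)+t(19): 43≡17 → r
o(14)+r(17): 31≡5 → f
y(24)+t(19): 43≡17 → r
e(4)+r(17): 21 → v
f(5)+t(19): 24 → y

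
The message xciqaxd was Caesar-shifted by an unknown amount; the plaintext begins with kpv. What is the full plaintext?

kpvdnkq

From the crib: x(23)−k(10)=13, so the shift is 13.
Subtract 13 from each ciphertext letter:
x(23): 23−13=10 → k
c(2): 2−13=-11≡15 → p
i(8): 8−13=-5≡21 → v
q(16): 16−13=3 → d
a(0): 0−13=-13≡13 → n
x(23): 23−13=10 → k
d(3): 3−13=-10≡16 → q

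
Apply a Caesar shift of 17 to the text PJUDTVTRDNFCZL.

GALUKMKIUEWTQC

P(15): 15+17=32≡6 → G
J(9): 9+17=26≡0 → A
U(20): 20+17=37≡11 → L
D(3): 3+17=20 → U
T(19): 19+17=36≡10 → K
V(21): 21+17=38≡12 → M
T(19): 19+17=36≡10 → K
R(17): 17+17=34≡8 → I
D(3): 3+17=20 → U
N(13): 13+17=30≡4 → E
F(5): 5+17=22 → W
C(2): 2+17=19 → T
Z(25): 25+17=42≡16 → Q
L(11): 11+17=28≡2 → C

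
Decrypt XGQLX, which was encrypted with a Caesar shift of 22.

BKUPB

X(23): 23−22=1 → B
G(6): 6−22=-16≡10 → K
Q(16): 16−22=-6≡20 → U
L(11): 11−22=-11≡15 → P
X(23): 23−22=1 → B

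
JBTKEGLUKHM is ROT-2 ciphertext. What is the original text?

HZRICEJSIFK

J(9): 9−2=7 → H
B(1): 1−2=-1≡25 → Z
T(19): 19−2=17 → R
K(10): 10−2=8 → I
E(4): 4−2=2 → C
G(6): 6−2=4 → E
L(11): 11−2=9 → J
U(20): 20−2=18 → S
K(10): 10−2=8 → I
H(7): 7−2=5 → F
M(12): 12−2=10 → K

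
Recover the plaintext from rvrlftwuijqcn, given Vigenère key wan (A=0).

Repeat the key across the ciphertext: wanwanwanwanw
r(17)−w(22): -5≡21 → v
v(21)−a(0): 21 → v
r(17)−n(13): 4 → e
l(11)−w(22): -11≡15 → p
f(5)−a(0): 5 → f
t(19)−n(13): 6 → g
w(22)−w(22): 0 → a
u(20)−a(0): 20 → u
i(8)−n(13): -5≡21 → v
j(9)−w(22): -13≡13 → n
q(16)−a(0): 16 → q
c(2)−n(13): -11≡15 → p
n(13)−w(22): -9≡17 → r

vvepfgauvnqpr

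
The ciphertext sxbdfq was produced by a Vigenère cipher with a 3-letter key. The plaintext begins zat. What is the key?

Subtract each crib letter from the matching ciphertext letter (mod 26):
s(18)−z(25)=-7≡19 → t
x(23)−a(0)=23 → x
b(1)−t(19)=-18≡8 → i

txi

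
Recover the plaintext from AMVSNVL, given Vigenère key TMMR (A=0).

Repeat the key across the ciphertext: TMMRTMM
A(0)−T(19): -19≡7 → H
M(12)−M(12): 0 → A
V(21)−M(12): 9 → J
S(18)−R(17): 1 → B
N(13)−T(19): -6≡20 → U
V(21)−M(12): 9 → J
L(11)−M(12): -1≡25 → Z

HAJBUJZ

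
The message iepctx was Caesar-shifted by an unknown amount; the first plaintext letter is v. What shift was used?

From the crib: i(8)−v(21)=-13≡13, so the shift is 13.

13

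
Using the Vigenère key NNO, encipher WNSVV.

JAGII

Repeat the key across the message: NNONN
W(22)+N(13): 35≡9 → J
N(13)+N(13): 26≡0 → A
S(18)+O(14): 32≡6 → G
V(21)+N(13): 34≡8 → I
V(21)+N(13): 34≡8 → I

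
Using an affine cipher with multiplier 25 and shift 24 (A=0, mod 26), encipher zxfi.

z(25): 25·25+24=649≡25 → z
x(23): 25·23+24=599≡1 → b
f(5): 25·5+24=149≡19 → t
i(8): 25·8+24=224≡16 → q

zbtq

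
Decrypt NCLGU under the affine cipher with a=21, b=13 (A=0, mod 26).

AXQRJ

The inverse of 21 mod 26 is 5, since 21·5=105≡1. Apply D(y)=5·(y−13) mod 26:
N(13): 5·(13−13)=0 → A
C(2): 5·(2−13)=-55≡23 → X
L(11): 5·(11−13)=-10≡16 → Q
G(6): 5·(6−13)=-35≡17 → R
U(20): 5·(20−13)=35≡9 → J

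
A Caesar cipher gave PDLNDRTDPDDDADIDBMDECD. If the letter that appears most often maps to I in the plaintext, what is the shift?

The most frequent ciphertext letter is D (appears 10 times).
D is position 3; I is position 8.
Shift = -5≡21.

21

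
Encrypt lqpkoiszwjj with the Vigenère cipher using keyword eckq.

Repeat the key across the message: eckqeckqeck
l(11)+e(4): 15 → p
q(16)+c(2): 18 → s
p(15)+k(10): 25 → z
k(10)+q(16): 26≡0 → a
o(14)+e(4): 18 → s
i(8)+c(2): 10 → k
s(18)+k(10): 28≡2 → c
z(25)+q(16): 41≡15 → p
w(22)+e(4): 26≡0 → a
j(9)+c(2): 11 → l
j(9)+k(10): 19 → t

pszaskcpalt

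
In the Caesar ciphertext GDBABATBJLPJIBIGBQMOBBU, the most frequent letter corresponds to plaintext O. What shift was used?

13

The most frequent ciphertext letter is B (appears 7 times).
B is position 1; O is position 14.
Shift = -13≡13.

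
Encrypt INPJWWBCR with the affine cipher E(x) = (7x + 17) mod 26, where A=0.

VESCPPYFG

I(8): 7·8+17=73≡21 → V
N(13): 7·13+17=108≡4 → E
P(15): 7·15+17=122≡18 → S
J(9): 7·9+17=80≡2 → C
W(22): 7·22+17=171≡15 → P
W(22): 7·22+17=171≡15 → P
B(1): 7·1+17=24 → Y
C(2): 7·2+17=31≡5 → F
R(17): 7·17+17=136≡6 → G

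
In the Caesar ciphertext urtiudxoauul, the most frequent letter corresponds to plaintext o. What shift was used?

6

The most frequent ciphertext letter is u (appears 4 times).
u is position 20; o is position 14.
Shift = 6.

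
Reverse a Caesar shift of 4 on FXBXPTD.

F(5): 5−4=1 → B
X(23): 23−4=19 → T
B(1): 1−4=-3≡23 → X
X(23): 23−4=19 → T
P(15): 15−4=11 → L
T(19): 19−4=15 → P
D(3): 3−4=-1≡25 → Z

BTXTLPZ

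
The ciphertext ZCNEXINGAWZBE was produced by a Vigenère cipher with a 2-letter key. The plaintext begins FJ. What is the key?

Subtract each crib letter from the matching ciphertext letter (mod 26):
Z(25)−F(5)=20 → U
C(2)−J(9)=-7≡19 → T

UT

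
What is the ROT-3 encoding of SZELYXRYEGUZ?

S(18): 18+3=21 → V
Z(25): 25+3=28≡2 → C
E(4): 4+3=7 → H
L(11): 11+3=14 → O
Y(24): 24+3=27≡1 → B
X(23): 23+3=26≡0 → A
R(17): 17+3=20 → U
Y(24): 24+3=27≡1 → B
E(4): 4+3=7 → H
G(6): 6+3=9 → J
U(20): 20+3=23 → X
Z(25): 25+3=28≡2 → C

VCHOBAUBHJXC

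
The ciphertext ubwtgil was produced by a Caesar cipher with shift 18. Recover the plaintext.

u(20): 20−18=2 → c
b(1): 1−18=-17≡9 → j
w(22): 22−18=4 → e
t(19): 19−18=1 → b
g(6): 6−18=-12≡14 → o
i(8): 8−18=-10≡16 → q
l(11): 11−18=-7≡19 → t

cjeboqt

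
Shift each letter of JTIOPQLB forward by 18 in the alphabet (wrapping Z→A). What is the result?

J(9): 9+18=27≡1 → B
T(19): 19+18=37≡11 → L
I(8): 8+18=26≡0 → A
O(14): 14+18=32≡6 → G
P(15): 15+18=33≡7 → H
Q(16): 16+18=34≡8 → I
L(11): 11+18=29≡3 → D
B(1): 1+18=19 → T

BLAGHIDT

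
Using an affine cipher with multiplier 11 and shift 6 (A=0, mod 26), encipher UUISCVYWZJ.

SSQWCDKOVB

U(20): 11·20+6=226≡18 → S
U(20): 11·20+6=226≡18 → S
I(8): 11·8+6=94≡16 → Q
S(18): 11·18+6=204≡22 → W
C(2): 11·2+6=28≡2 → C
V(21): 11·21+6=237≡3 → D
Y(24): 11·24+6=270≡10 → K
W(22): 11·22+6=248≡14 → O
Z(25): 11·25+6=281≡21 → V
J(9): 11·9+6=105≡1 → B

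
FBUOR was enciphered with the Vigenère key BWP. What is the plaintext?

Repeat the key across the ciphertext: BWPBW
F(5)−B(1): 4 → E
B(1)−W(22): -21≡5 → F
U(20)−P(15): 5 → F
O(14)−B(1): 13 → N
R(17)−W(22): -5≡21 → V

EFFNV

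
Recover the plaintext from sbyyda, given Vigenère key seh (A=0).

axrgzt

Repeat the key across the ciphertext: sehseh
s(18)−s(18): 0 → a
b(1)−e(4): -3≡23 → x
y(24)−h(7): 17 → r
y(24)−s(18): 6 → g
d(3)−e(4): -1≡25 → z
a(0)−h(7): -7≡19 → t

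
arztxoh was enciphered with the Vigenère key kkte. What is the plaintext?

qhgpneo

Repeat the key across the ciphertext: kktekkt
a(0)−k(10): -10≡16 → q
r(17)−k(10): 7 → h
z(25)−t(19): 6 → g
t(19)−e(4): 15 → p
x(23)−k(10): 13 → n
o(14)−k(10): 4 → e
h(7)−t(19): -12≡14 → o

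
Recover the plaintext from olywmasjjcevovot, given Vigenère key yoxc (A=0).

qxbuomvhlohtqhrr

Repeat the key across the ciphertext: yoxcyoxcyoxcyoxc
o(14)−y(24): -10≡16 → q
l(11)−o(14): -3≡23 → x
y(24)−x(23): 1 → b
w(22)−c(2): 20 → u
m(12)−y(24): -12≡14 → o
a(0)−o(14): -14≡12 → m
s(18)−x(23): -5≡21 → v
j(9)−c(2): 7 → h
j(9)−y(24): -15≡11 → l
c(2)−o(14): -12≡14 → o
e(4)−x(23): -19≡7 → h
v(21)−c(2): 19 → t
o(14)−y(24): -10≡16 → q
v(21)−o(14): 7 → h
o(14)−x(23): -9≡17 → r
t(19)−c(2): 17 → r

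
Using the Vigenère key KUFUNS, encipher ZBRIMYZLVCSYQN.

Repeat the key across the message: KUFUNSKUFUNSKU
Z(25)+K(10): 35≡9 → J
B(1)+U(20): 21 → V
R(17)+F(5): 22 → W
I(8)+U(20): 28≡2 → C
M(12)+N(13): 25 → Z
Y(24)+S(18): 42≡16 → Q
Z(25)+K(10): 35≡9 → J
L(11)+U(20): 31≡5 → F
V(21)+F(5): 26≡0 → A
C(2)+U(20): 22 → W
S(18)+N(13): 31≡5 → F
Y(24)+S(18): 42≡16 → Q
Q(16)+K(10): 26≡0 → A
N(13)+U(20): 33≡7 → H

JVWCZQJFAWFQAH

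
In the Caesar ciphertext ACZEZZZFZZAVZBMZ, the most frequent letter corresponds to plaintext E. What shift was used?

The most frequent ciphertext letter is Z (appears 8 times).
Z is position 25; E is position 4.
Shift = 21.

21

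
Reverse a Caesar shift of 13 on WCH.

JPU

W(22): 22−13=9 → J
C(2): 2−13=-11≡15 → P
H(7): 7−13=-6≡20 → U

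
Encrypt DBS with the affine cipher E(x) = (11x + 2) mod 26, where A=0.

JNS

D(3): 11·3+2=35≡9 → J
B(1): 11·1+2=13 → N
S(18): 11·18+2=200≡18 → S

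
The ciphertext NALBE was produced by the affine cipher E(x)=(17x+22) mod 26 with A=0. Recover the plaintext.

The inverse of 17 mod 26 is 23, since 17·23=391≡1. Apply D(y)=23·(y−22) mod 26:
N(13): 23·(13−22)=-207≡1 → B
A(0): 23·(0−22)=-506≡14 → O
L(11): 23·(11−22)=-253≡7 → H
B(1): 23·(1−22)=-483≡11 → L
E(4): 23·(4−22)=-414≡2 → C

BOHLC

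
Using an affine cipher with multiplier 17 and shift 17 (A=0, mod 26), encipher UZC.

TAZ

U(20): 17·20+17=357≡19 → T
Z(25): 17·25+17=442≡0 → A
C(2): 17·2+17=51≡25 → Z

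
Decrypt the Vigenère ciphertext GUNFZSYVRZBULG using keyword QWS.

Repeat the key across the ciphertext: QWSQWSQWSQWSQW
G(6)−Q(16): -10≡16 → Q
U(20)−W(22): -2≡24 → Y
N(13)−S(18): -5≡21 → V
F(5)−Q(16): -11≡15 → P
Z(25)−W(22): 3 → D
S(18)−S(18): 0 → A
Y(24)−Q(16): 8 → I
V(21)−W(22): -1≡25 → Z
R(17)−S(18): -1≡25 → Z
Z(25)−Q(16): 9 → J
B(1)−W(22): -21≡5 → F
U(20)−S(18): 2 → C
L(11)−Q(16): -5≡21 → V
G(6)−W(22): -16≡10 → K

QYVPDAIZZJFCVK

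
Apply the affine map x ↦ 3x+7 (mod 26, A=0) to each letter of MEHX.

M(12): 3·12+7=43≡17 → R
E(4): 3·4+7=19 → T
H(7): 3·7+7=28≡2 → C
X(23): 3·23+7=76≡24 → Y

RTCY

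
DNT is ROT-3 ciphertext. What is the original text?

D(3): 3−3=0 → A
N(13): 13−3=10 → K
T(19): 19−3=16 → Q

AKQ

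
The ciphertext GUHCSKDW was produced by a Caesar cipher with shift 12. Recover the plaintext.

UIVQGYRK

G(6): 6−12=-6≡20 → U
U(20): 20−12=8 → I
H(7): 7−12=-5≡21 → V
C(2): 2−12=-10≡16 → Q
S(18): 18−12=6 → G
K(10): 10−12=-2≡24 → Y
D(3): 3−12=-9≡17 → R
W(22): 22−12=10 → K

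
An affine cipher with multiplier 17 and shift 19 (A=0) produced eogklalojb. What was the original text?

tpnbyfypec

The inverse of 17 mod 26 is 23, since 17·23=391≡1. Apply D(y)=23·(y−19) mod 26:
e(4): 23·(4−19)=-345≡19 → t
o(14): 23·(14−19)=-115≡15 → p
g(6): 23·(6−19)=-299≡13 → n
k(10): 23·(10−19)=-207≡1 → b
l(11): 23·(11−19)=-184≡24 → y
a(0): 23·(0−19)=-437≡5 → f
l(11): 23·(11−19)=-184≡24 → y
o(14): 23·(14−19)=-115≡15 → p
j(9): 23·(9−19)=-230≡4 → e
b(1): 23·(1−19)=-414≡2 → c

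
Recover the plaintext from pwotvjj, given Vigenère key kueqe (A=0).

fckdrzp

Repeat the key across the ciphertext: kueqeku
p(15)−k(10): 5 → f
w(22)−u(20): 2 → c
o(14)−e(4): 10 → k
t(19)−q(16): 3 → d
v(21)−e(4): 17 → r
j(9)−k(10): -1≡25 → z
j(9)−u(20): -11≡15 → p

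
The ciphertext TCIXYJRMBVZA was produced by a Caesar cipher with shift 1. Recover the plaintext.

T(19): 19−1=18 → S
C(2): 2−1=1 → B
I(8): 8−1=7 → H
X(23): 23−1=22 → W
Y(24): 24−1=23 → X
J(9): 9−1=8 → I
R(17): 17−1=16 → Q
M(12): 12−1=11 → L
B(1): 1−1=0 → A
V(21): 21−1=20 → U
Z(25): 25−1=24 → Y
A(0): 0−1=-1≡25 → Z

SBHWXIQLAUYZ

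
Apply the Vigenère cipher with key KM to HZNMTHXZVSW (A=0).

Repeat the key across the message: KMKMKMKMKMK
H(7)+K(10): 17 → R
Z(25)+M(12): 37≡11 → L
N(13)+K(10): 23 → X
M(12)+M(12): 24 → Y
T(19)+K(10): 29≡3 → D
H(7)+M(12): 19 → T
X(23)+K(10): 33≡7 → H
Z(25)+M(12): 37≡11 → L
V(21)+K(10): 31≡5 → F
S(18)+M(12): 30≡4 → E
W(22)+K(10): 32≡6 → G

RLXYDTHLFEG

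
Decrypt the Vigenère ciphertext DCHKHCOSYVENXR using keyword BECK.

Repeat the key across the ciphertext: BECKBECKBECKBE
D(3)−B(1): 2 → C
C(2)−E(4): -2≡24 → Y
H(7)−C(2): 5 → F
K(10)−K(10): 0 → A
H(7)−B(1): 6 → G
C(2)−E(4): -2≡24 → Y
O(14)−C(2): 12 → M
S(18)−K(10): 8 → I
Y(24)−B(1): 23 → X
V(21)−E(4): 17 → R
E(4)−C(2): 2 → C
N(13)−K(10): 3 → D
X(23)−B(1): 22 → W
R(17)−E(4): 13 → N

CYFAGYMIXRCDWN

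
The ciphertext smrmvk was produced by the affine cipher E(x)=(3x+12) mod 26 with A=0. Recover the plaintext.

The inverse of 3 mod 26 is 9, since 3·9=27≡1. Apply D(y)=9·(y−12) mod 26:
s(18): 9·(18−12)=54≡2 → c
m(12): 9·(12−12)=0 → a
r(17): 9·(17−12)=45≡19 → t
m(12): 9·(12−12)=0 → a
v(21): 9·(21−12)=81≡3 → d
k(10): 9·(10−12)=-18≡8 → i

catadi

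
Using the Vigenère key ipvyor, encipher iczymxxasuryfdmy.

Repeat the key across the message: ipvyoripvyoripvy
i(8)+i(8): 16 → q
c(2)+p(15): 17 → r
z(25)+v(21): 46≡20 → u
y(24)+y(24): 48≡22 → w
m(12)+o(14): 26≡0 → a
x(23)+r(17): 40≡14 → o
x(23)+i(8): 31≡5 → f
a(0)+p(15): 15 → p
s(18)+v(21): 39≡13 → n
u(20)+y(24): 44≡18 → s
r(17)+o(14): 31≡5 → f
y(24)+r(17): 41≡15 → p
f(5)+i(8): 13 → n
d(3)+p(15): 18 → s
m(12)+v(21): 33≡7 → h
y(24)+y(24): 48≡22 → w

qruwaofpnsfpnshw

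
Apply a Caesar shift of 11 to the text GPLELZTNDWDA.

G(6): 6+11=17 → R
P(15): 15+11=26≡0 → A
L(11): 11+11=22 → W
E(4): 4+11=15 → P
L(11): 11+11=22 → W
Z(25): 25+11=36≡10 → K
T(19): 19+11=30≡4 → E
N(13): 13+11=24 → Y
D(3): 3+11=14 → O
W(22): 22+11=33≡7 → H
D(3): 3+11=14 → O
A(0): 0+11=11 → L

RAWPWKEYOHOL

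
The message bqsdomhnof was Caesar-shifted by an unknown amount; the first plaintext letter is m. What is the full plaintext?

mbdozxsyzq

From the crib: b(1)−m(12)=-11≡15, so the shift is 15.
Subtract 15 from each ciphertext letter:
b(1): 1−15=-14≡12 → m
q(16): 16−15=1 → b
s(18): 18−15=3 → d
d(3): 3−15=-12≡14 → o
o(14): 14−15=-1≡25 → z
m(12): 12−15=-3≡23 → x
h(7): 7−15=-8≡18 → s
n(13): 13−15=-2≡24 → y
o(14): 14−15=-1≡25 → z
f(5): 5−15=-10≡16 → q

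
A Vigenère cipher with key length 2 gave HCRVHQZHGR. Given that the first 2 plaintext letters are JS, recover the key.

YK

Subtract each crib letter from the matching ciphertext letter (mod 26):
H(7)−J(9)=-2≡24 → Y
C(2)−S(18)=-16≡10 → K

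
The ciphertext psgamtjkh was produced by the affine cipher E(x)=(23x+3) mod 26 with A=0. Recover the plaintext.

The inverse of 23 mod 26 is 17, since 23·17=391≡1. Apply D(y)=17·(y−3) mod 26:
p(15): 17·(15−3)=204≡22 → w
s(18): 17·(18−3)=255≡21 → v
g(6): 17·(6−3)=51≡25 → z
a(0): 17·(0−3)=-51≡1 → b
m(12): 17·(12−3)=153≡23 → x
t(19): 17·(19−3)=272≡12 → m
j(9): 17·(9−3)=102≡24 → y
k(10): 17·(10−3)=119≡15 → p
h(7): 17·(7−3)=68≡16 → q

wvzbxmypq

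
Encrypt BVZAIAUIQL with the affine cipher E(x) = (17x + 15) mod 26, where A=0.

GIYPVPRVBU

B(1): 17·1+15=32≡6 → G
V(21): 17·21+15=372≡8 → I
Z(25): 17·25+15=440≡24 → Y
A(0): 17·0+15=15 → P
I(8): 17·8+15=151≡21 → V
A(0): 17·0+15=15 → P
U(20): 17·20+15=355≡17 → R
I(8): 17·8+15=151≡21 → V
Q(16): 17·16+15=287≡1 → B
L(11): 17·11+15=202≡20 → U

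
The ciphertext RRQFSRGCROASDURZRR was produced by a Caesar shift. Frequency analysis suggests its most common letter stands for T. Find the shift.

24

The most frequent ciphertext letter is R (appears 7 times).
R is position 17; T is position 19.
Shift = -2≡24.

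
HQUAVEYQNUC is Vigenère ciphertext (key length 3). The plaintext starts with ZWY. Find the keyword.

Subtract each crib letter from the matching ciphertext letter (mod 26):
H(7)−Z(25)=-18≡8 → I
Q(16)−W(22)=-6≡20 → U
U(20)−Y(24)=-4≡22 → W

IUW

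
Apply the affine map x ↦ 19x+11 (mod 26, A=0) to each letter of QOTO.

Q(16): 19·16+11=315≡3 → D
O(14): 19·14+11=277≡17 → R
T(19): 19·19+11=372≡8 → I
O(14): 19·14+11=277≡17 → R

DRIR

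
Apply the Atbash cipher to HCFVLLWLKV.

H(7) → S(18)
C(2) → X(23)
F(5) → U(20)
V(21) → E(4)
L(11) → O(14)
L(11) → O(14)
W(22) → D(3)
L(11) → O(14)
K(10) → P(15)
V(21) → E(4)

SXUEOODOPE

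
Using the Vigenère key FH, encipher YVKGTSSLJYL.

DCPNYZXSOFQ

Repeat the key across the message: FHFHFHFHFHF
Y(24)+F(5): 29≡3 → D
V(21)+H(7): 28≡2 → C
K(10)+F(5): 15 → P
G(6)+H(7): 13 → N
T(19)+F(5): 24 → Y
S(18)+H(7): 25 → Z
S(18)+F(5): 23 → X
L(11)+H(7): 18 → S
J(9)+F(5): 14 → O
Y(24)+H(7): 31≡5 → F
L(11)+F(5): 16 → Q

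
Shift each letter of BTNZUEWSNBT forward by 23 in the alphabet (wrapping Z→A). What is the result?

YQKWRBTPKYQ

B(1): 1+23=24 → Y
T(19): 19+23=42≡16 → Q
N(13): 13+23=36≡10 → K
Z(25): 25+23=48≡22 → W
U(20): 20+23=43≡17 → R
E(4): 4+23=27≡1 → B
W(22): 22+23=45≡19 → T
S(18): 18+23=41≡15 → P
N(13): 13+23=36≡10 → K
B(1): 1+23=24 → Y
T(19): 19+23=42≡16 → Q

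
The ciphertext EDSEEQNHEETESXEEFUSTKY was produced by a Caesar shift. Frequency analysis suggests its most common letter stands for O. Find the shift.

The most frequent ciphertext letter is E (appears 8 times).
E is position 4; O is position 14.
Shift = -10≡16.

16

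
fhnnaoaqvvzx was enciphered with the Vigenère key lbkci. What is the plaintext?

Repeat the key across the ciphertext: lbkcilbkcilb
f(5)−l(11): -6≡20 → u
h(7)−b(1): 6 → g
n(13)−k(10): 3 → d
n(13)−c(2): 11 → l
a(0)−i(8): -8≡18 → s
o(14)−l(11): 3 → d
a(0)−b(1): -1≡25 → z
q(16)−k(10): 6 → g
v(21)−c(2): 19 → t
v(21)−i(8): 13 → n
z(25)−l(11): 14 → o
x(23)−b(1): 22 → w

ugdlsdzgtnow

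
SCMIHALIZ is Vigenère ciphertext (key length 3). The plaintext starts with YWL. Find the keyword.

Subtract each crib letter from the matching ciphertext letter (mod 26):
S(18)−Y(24)=-6≡20 → U
C(2)−W(22)=-20≡6 → G
M(12)−L(11)=1 → B

UGB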